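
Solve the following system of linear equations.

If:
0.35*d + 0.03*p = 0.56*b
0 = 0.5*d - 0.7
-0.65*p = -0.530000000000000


Then:
b = 0.92
d = 1.40
p = 0.82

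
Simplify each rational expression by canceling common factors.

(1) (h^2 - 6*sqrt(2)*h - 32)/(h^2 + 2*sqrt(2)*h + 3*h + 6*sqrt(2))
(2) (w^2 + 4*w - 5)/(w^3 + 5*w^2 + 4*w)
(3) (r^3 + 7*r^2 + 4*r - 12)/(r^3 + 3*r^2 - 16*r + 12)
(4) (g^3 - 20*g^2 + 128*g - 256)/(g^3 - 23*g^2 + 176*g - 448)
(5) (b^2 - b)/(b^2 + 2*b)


(1) = (h - 8*sqrt(2))/(h + 3)
(2) = (w^2 + 4*w - 5)/(w^3 + 5*w^2 + 4*w)
(3) = (r + 2)/(r - 2)
(4) = (g - 4)/(g - 7)
(5) = (b - 1)/(b + 2)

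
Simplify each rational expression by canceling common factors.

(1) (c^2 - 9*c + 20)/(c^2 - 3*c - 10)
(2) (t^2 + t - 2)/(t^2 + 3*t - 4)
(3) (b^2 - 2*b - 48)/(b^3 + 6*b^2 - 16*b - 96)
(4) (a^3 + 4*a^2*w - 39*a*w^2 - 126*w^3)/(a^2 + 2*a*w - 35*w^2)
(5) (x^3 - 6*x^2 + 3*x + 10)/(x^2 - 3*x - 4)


(1) = (c - 4)/(c + 2)
(2) = (t + 2)/(t + 4)
(3) = (b - 8)/(b^2 - 16)
(4) = (-a^2 + 3*a*w + 18*w^2)/(-a + 5*w)
(5) = (x^2 - 7*x + 10)/(x - 4)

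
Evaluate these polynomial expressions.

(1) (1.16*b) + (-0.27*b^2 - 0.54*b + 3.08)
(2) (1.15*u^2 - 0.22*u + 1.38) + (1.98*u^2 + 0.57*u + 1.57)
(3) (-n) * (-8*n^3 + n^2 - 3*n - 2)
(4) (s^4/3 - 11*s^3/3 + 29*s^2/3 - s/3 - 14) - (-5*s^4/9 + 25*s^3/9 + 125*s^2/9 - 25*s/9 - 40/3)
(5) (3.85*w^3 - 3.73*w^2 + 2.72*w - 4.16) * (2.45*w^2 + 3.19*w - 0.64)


(1) = -0.27*b^2 + 0.62*b + 3.08
(2) = 3.13*u^2 + 0.35*u + 2.95
(3) = 8*n^4 - n^3 + 3*n^2 + 2*n
(4) = 8*s^4/9 - 58*s^3/9 - 38*s^2/9 + 22*s/9 - 2/3
(5) = 9.4325*w^5 + 3.143*w^4 - 7.6987*w^3 + 0.872*w^2 - 15.0112*w + 2.6624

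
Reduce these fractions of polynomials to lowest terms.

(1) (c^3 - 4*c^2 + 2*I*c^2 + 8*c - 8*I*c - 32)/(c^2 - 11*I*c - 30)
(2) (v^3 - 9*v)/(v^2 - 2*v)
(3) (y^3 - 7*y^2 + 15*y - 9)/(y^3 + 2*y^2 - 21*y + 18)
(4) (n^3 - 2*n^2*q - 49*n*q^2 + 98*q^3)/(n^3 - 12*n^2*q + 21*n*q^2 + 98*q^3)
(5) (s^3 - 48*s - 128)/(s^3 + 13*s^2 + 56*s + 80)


(1) = (c^3 + c^2*(-4 + 2*I) + c*(8 - 8*I) - 32)/(c^2 - 11*I*c - 30)
(2) = (v^2 - 9)/(v - 2)
(3) = (y - 3)/(y + 6)
(4) = (-n^2 - 5*n*q + 14*q^2)/(-n^2 + 5*n*q + 14*q^2)
(5) = (s - 8)/(s + 5)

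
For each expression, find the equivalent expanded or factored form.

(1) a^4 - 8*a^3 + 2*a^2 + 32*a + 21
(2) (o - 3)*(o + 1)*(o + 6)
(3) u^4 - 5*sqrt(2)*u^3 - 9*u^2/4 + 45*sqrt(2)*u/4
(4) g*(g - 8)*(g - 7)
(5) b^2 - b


(1) = (a - 7)*(a - 3)*(a + 1)^2
(2) = o^3 + 4*o^2 - 15*o - 18
(3) = u*(u - 3/2)*(u + 3/2)*(u - 5*sqrt(2))
(4) = g^3 - 15*g^2 + 56*g
(5) = b*(b - 1)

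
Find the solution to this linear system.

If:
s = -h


Then:
h = -s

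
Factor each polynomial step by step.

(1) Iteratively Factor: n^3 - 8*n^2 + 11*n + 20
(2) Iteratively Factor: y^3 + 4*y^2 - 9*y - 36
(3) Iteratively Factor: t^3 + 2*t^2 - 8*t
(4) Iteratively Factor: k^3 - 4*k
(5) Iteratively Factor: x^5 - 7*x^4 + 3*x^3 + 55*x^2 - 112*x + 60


(1) = (n + 1)*(n^2 - 9*n + 20) = (n - 5)*(n + 1)*(n - 4)
(2) = (y - 3)*(y^2 + 7*y + 12) = (y - 3)*(y + 3)*(y + 4)
(3) = (t - 2)*(t^2 + 4*t) = (t - 2)*(t + 4)*(t)
(4) = (k - 2)*(k^2 + 2*k) = (k - 2)*(k + 2)*(k)
(5) = (x + 3)*(x^4 - 10*x^3 + 33*x^2 - 44*x + 20) = (x - 1)*(x + 3)*(x^3 - 9*x^2 + 24*x - 20) = (x - 2)*(x - 1)*(x + 3)*(x^2 - 7*x + 10) = (x - 2)^2*(x - 1)*(x + 3)*(x - 5)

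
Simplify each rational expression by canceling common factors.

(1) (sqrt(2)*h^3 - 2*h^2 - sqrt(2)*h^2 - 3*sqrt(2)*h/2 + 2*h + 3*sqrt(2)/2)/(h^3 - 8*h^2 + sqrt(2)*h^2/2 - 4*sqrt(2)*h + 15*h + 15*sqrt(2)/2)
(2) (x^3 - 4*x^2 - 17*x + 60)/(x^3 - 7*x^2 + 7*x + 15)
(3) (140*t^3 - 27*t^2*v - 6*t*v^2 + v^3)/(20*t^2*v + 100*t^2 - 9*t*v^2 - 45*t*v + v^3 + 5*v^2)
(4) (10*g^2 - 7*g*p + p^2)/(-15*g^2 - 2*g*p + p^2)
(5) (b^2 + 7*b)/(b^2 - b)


(1) = (4*sqrt(2)*h^2 + h*(-12 - 4*sqrt(2)) + 12)/(4*h^2 - 32*h + 60)
(2) = (x + 4)/(x + 1)
(3) = (35*t^2 + 2*t*v - v^2)/(5*t*v + 25*t - v^2 - 5*v)
(4) = (-2*g + p)/(3*g + p)
(5) = (b + 7)/(b - 1)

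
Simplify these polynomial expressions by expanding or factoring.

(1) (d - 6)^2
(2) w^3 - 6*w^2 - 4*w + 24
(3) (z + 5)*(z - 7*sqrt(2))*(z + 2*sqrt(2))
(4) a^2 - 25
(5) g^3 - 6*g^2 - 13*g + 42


(1) = d^2 - 12*d + 36
(2) = (w - 6)*(w - 2)*(w + 2)
(3) = z^3 - 5*sqrt(2)*z^2 + 5*z^2 - 25*sqrt(2)*z - 28*z - 140
(4) = (a - 5)*(a + 5)
(5) = (g - 7)*(g - 2)*(g + 3)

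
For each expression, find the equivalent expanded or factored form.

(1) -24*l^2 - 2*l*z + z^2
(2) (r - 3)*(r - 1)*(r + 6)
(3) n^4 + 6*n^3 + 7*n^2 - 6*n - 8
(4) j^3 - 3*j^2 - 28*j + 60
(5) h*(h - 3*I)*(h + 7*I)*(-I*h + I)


(1) = (-6*l + z)*(4*l + z)
(2) = r^3 + 2*r^2 - 21*r + 18
(3) = (n - 1)*(n + 1)*(n + 2)*(n + 4)
(4) = (j - 6)*(j - 2)*(j + 5)
(5) = -I*h^4 + 4*h^3 + I*h^3 - 4*h^2 - 21*I*h^2 + 21*I*h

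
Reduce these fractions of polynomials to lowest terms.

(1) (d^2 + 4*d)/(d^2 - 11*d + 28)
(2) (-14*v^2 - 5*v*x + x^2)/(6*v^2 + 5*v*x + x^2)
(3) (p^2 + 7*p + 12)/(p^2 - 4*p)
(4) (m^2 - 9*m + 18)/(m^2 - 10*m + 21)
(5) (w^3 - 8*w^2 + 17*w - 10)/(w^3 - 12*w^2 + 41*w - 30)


(1) = (d^2 + 4*d)/(d^2 - 11*d + 28)
(2) = (-7*v + x)/(3*v + x)
(3) = (p^2 + 7*p + 12)/(p^2 - 4*p)
(4) = (m - 6)/(m - 7)
(5) = (w - 2)/(w - 6)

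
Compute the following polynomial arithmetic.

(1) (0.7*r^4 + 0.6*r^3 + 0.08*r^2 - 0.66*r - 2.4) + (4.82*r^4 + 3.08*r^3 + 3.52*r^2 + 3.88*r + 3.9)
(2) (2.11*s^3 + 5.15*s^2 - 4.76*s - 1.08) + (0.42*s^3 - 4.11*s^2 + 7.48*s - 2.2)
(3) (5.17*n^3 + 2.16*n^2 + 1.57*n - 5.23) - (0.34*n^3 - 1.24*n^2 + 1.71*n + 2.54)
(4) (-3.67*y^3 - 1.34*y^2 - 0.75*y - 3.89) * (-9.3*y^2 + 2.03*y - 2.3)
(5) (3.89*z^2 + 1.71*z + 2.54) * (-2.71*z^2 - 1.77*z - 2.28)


(1) = 5.52*r^4 + 3.68*r^3 + 3.6*r^2 + 3.22*r + 1.5
(2) = 2.53*s^3 + 1.04*s^2 + 2.72*s - 3.28
(3) = 4.83*n^3 + 3.4*n^2 - 0.14*n - 7.77
(4) = 34.131*y^5 + 5.0119*y^4 + 12.6958*y^3 + 37.7365*y^2 - 6.1717*y + 8.947
(5) = -10.5419*z^4 - 11.5194*z^3 - 18.7793*z^2 - 8.3946*z - 5.7912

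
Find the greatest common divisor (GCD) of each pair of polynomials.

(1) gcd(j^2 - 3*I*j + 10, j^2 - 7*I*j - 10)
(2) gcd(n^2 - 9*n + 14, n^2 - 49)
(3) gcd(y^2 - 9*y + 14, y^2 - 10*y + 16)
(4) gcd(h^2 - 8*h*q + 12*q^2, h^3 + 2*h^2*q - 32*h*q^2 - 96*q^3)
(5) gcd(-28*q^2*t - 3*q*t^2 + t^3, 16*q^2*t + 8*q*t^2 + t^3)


(1) = j - 5*I
(2) = n - 7
(3) = gcd((y - 7)*(y - 2), (y - 8)*(y - 2)) = y - 2
(4) = -h + 6*q
(5) = 4*q*t + t^2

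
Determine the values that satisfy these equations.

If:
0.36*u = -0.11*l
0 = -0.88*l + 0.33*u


Then:
l = 0.00
u = 0.00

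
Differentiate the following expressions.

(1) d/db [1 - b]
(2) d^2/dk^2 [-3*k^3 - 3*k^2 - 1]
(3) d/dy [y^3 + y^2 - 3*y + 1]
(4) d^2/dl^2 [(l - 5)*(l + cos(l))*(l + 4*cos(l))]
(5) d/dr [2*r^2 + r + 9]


(1) = -1
(2) = -18*k - 6
(3) = 3*y^2 + 2*y - 3
(4) = -5*l^2*cos(l) - 20*l*sin(l) + 25*l*cos(l) - 8*l*cos(2*l) + 6*l + 50*sin(l) - 8*sin(2*l) + 10*cos(l) + 40*cos(2*l) - 10
(5) = 4*r + 1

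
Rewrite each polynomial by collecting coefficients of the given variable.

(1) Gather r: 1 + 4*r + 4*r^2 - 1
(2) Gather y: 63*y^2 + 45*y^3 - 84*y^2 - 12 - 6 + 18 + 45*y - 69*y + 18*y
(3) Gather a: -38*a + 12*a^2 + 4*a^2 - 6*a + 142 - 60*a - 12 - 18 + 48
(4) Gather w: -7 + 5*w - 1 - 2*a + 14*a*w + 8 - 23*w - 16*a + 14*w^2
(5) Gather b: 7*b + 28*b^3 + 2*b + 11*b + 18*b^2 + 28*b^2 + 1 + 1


(1) = 4*r^2 + 4*r
(2) = 45*y^3 - 21*y^2 - 6*y
(3) = 16*a^2 - 104*a + 160
(4) = -18*a + 14*w^2 + w*(14*a - 18)
(5) = 28*b^3 + 46*b^2 + 20*b + 2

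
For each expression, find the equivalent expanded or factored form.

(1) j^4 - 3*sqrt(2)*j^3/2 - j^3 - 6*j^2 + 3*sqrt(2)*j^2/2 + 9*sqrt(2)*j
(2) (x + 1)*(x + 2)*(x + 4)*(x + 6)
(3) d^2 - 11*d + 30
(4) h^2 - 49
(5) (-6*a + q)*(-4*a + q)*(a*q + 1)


(1) = j*(j - 3)*(j + 2)*(j - 3*sqrt(2)/2)
(2) = x^4 + 13*x^3 + 56*x^2 + 92*x + 48
(3) = (d - 6)*(d - 5)
(4) = (h - 7)*(h + 7)
(5) = 24*a^3*q - 10*a^2*q^2 + 24*a^2 + a*q^3 - 10*a*q + q^2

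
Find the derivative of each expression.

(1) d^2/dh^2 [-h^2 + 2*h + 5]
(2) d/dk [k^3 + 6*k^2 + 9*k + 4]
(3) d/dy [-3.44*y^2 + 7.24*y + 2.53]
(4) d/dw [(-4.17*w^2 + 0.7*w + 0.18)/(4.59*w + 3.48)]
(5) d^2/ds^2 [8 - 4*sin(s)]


(1) = -2
(2) = 3*k^2 + 12*k + 9
(3) = 7.24 - 6.88*y
(4) = (-19.1403*w^2 - 29.0232*w + 1.6098)/(21.0681*w^2 + 31.9464*w + 12.1104)
(5) = 4*sin(s)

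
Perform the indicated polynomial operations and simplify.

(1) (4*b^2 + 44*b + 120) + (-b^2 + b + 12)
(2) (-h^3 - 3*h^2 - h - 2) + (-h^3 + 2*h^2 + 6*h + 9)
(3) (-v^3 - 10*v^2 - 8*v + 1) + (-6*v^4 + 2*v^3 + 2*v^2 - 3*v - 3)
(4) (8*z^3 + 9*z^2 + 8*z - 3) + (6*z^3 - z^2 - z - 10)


(1) = 3*b^2 + 45*b + 132
(2) = -2*h^3 - h^2 + 5*h + 7
(3) = -6*v^4 + v^3 - 8*v^2 - 11*v - 2
(4) = 14*z^3 + 8*z^2 + 7*z - 13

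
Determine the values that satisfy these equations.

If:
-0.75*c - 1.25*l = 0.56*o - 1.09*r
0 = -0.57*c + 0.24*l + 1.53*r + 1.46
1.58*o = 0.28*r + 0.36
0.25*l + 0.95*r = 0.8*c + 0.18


Then:
c = -2.46
l = -0.10
o = -0.10
r = -1.85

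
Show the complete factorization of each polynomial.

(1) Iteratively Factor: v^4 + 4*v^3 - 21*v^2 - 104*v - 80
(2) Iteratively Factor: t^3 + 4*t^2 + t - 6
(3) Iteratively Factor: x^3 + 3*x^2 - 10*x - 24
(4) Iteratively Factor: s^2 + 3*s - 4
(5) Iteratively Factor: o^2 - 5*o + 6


(1) = (v + 4)*(v^3 - 21*v - 20) = (v + 1)*(v + 4)*(v^2 - v - 20) = (v - 5)*(v + 1)*(v + 4)*(v + 4)
(2) = (t - 1)*(t^2 + 5*t + 6) = (t - 1)*(t + 2)*(t + 3)
(3) = (x + 4)*(x^2 - x - 6) = (x + 2)*(x + 4)*(x - 3)
(4) = (s + 4)*(s - 1)
(5) = (o - 3)*(o - 2)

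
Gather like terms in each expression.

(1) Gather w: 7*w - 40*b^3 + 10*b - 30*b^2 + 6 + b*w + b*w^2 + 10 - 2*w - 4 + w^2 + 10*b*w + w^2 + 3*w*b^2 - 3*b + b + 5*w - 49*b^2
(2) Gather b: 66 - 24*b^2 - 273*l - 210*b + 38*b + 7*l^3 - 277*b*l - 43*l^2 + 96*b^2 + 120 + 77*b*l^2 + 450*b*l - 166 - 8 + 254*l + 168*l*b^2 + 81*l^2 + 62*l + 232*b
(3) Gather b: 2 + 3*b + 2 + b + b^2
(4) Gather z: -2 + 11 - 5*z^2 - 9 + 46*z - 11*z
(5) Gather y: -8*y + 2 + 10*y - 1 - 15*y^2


(1) = -40*b^3 - 79*b^2 + 8*b + w^2*(b + 2) + w*(3*b^2 + 11*b + 10) + 12
(2) = b^2*(168*l + 72) + b*(77*l^2 + 173*l + 60) + 7*l^3 + 38*l^2 + 43*l + 12
(3) = b^2 + 4*b + 4
(4) = -5*z^2 + 35*z
(5) = -15*y^2 + 2*y + 1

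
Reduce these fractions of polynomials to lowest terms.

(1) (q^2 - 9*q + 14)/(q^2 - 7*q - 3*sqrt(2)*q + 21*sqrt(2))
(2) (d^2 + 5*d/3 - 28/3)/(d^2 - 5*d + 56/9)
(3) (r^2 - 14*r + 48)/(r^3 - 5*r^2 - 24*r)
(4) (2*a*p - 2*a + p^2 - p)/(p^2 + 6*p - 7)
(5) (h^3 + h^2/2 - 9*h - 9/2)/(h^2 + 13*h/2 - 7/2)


(1) = (q - 2)/(q - 3*sqrt(2))
(2) = (3*d + 12)/(3*d - 8)
(3) = (r - 6)/(r^2 + 3*r)
(4) = (2*a + p)/(p + 7)
(5) = (2*h^3 + h^2 - 18*h - 9)/(2*h^2 + 13*h - 7)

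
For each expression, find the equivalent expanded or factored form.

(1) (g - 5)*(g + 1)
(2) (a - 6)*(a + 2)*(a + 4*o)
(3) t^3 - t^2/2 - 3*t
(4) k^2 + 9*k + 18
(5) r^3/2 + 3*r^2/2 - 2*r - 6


(1) = g^2 - 4*g - 5
(2) = a^3 + 4*a^2*o - 4*a^2 - 16*a*o - 12*a - 48*o
(3) = t*(t - 2)*(t + 3/2)
(4) = (k + 3)*(k + 6)
(5) = (r/2 + 1)*(r - 2)*(r + 3)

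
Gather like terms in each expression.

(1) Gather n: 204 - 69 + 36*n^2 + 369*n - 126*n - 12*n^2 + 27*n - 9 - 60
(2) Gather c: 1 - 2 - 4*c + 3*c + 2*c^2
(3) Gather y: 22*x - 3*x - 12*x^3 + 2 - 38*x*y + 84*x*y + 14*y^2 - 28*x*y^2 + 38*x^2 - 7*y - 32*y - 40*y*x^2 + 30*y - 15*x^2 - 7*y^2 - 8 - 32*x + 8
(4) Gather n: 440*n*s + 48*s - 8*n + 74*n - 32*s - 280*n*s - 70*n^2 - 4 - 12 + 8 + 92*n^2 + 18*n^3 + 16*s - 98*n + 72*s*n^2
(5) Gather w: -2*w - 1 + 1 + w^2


(1) = 24*n^2 + 270*n + 66
(2) = 2*c^2 - c - 1
(3) = -12*x^3 + 23*x^2 - 13*x + y^2*(7 - 28*x) + y*(-40*x^2 + 46*x - 9) + 2
(4) = 18*n^3 + n^2*(72*s + 22) + n*(160*s - 32) + 32*s - 8
(5) = w^2 - 2*w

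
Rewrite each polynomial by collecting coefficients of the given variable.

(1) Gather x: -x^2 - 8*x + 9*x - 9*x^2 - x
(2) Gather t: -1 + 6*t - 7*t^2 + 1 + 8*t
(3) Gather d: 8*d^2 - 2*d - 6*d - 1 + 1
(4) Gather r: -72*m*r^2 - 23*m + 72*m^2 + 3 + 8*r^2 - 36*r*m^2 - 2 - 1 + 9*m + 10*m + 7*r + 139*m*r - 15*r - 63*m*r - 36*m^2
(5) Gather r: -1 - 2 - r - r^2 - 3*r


(1) = -10*x^2
(2) = -7*t^2 + 14*t
(3) = 8*d^2 - 8*d
(4) = 36*m^2 - 4*m + r^2*(8 - 72*m) + r*(-36*m^2 + 76*m - 8)
(5) = -r^2 - 4*r - 3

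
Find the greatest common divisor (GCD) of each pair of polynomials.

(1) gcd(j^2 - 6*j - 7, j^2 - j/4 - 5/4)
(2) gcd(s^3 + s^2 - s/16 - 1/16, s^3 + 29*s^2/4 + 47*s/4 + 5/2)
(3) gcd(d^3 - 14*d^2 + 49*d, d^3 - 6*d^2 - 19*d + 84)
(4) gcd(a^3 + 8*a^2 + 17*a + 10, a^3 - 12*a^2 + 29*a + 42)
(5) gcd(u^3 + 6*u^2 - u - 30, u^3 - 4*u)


(1) = gcd((j - 7)*(j + 1), (j - 5/4)*(j + 1)) = j + 1
(2) = gcd((s - 1/4)*(s + 1/4)*(s + 1), (s + 1/4)*(s + 2)*(s + 5)) = s + 1/4
(3) = d - 7
(4) = a + 1
(5) = u - 2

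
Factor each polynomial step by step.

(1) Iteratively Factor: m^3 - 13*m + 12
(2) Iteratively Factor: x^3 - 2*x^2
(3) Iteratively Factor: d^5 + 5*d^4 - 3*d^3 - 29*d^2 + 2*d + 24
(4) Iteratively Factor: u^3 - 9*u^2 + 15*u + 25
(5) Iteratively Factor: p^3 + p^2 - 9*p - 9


(1) = (m - 3)*(m^2 + 3*m - 4) = (m - 3)*(m + 4)*(m - 1)
(2) = (x - 2)*(x^2) = x*(x - 2)*(x)
(3) = (d + 1)*(d^4 + 4*d^3 - 7*d^2 - 22*d + 24) = (d + 1)*(d + 3)*(d^3 + d^2 - 10*d + 8) = (d - 1)*(d + 1)*(d + 3)*(d^2 + 2*d - 8) = (d - 2)*(d - 1)*(d + 1)*(d + 3)*(d + 4)
(4) = (u + 1)*(u^2 - 10*u + 25) = (u - 5)*(u + 1)*(u - 5)
(5) = (p + 1)*(p^2 - 9) = (p + 1)*(p + 3)*(p - 3)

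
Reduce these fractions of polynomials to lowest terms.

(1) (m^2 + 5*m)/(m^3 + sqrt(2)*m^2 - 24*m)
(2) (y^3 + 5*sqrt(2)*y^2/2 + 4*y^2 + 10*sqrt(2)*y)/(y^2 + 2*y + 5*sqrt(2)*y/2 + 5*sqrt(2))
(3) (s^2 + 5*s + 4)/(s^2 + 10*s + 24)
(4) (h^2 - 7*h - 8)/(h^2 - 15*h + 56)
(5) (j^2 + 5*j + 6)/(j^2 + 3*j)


(1) = (m + 5)/(m^2 + sqrt(2)*m - 24)
(2) = (4*y^2 + 16*y)/(4*y + 8)
(3) = (s + 1)/(s + 6)
(4) = (h + 1)/(h - 7)
(5) = (j + 2)/j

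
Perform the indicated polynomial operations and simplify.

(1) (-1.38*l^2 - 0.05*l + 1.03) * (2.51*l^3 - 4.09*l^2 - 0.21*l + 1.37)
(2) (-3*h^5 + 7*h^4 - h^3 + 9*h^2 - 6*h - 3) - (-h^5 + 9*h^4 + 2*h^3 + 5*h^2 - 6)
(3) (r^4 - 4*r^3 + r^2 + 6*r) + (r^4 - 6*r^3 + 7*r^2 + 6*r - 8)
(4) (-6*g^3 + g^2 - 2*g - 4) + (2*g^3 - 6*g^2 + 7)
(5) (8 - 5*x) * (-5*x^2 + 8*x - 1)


(1) = -3.4638*l^5 + 5.5187*l^4 + 3.0796*l^3 - 6.0928*l^2 - 0.2848*l + 1.4111
(2) = -2*h^5 - 2*h^4 - 3*h^3 + 4*h^2 - 6*h + 3
(3) = 2*r^4 - 10*r^3 + 8*r^2 + 12*r - 8
(4) = -4*g^3 - 5*g^2 - 2*g + 3
(5) = 25*x^3 - 80*x^2 + 69*x - 8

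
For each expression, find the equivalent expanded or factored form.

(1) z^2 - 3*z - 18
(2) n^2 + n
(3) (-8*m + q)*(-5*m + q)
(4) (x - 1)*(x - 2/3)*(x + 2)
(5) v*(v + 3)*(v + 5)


(1) = (z - 6)*(z + 3)
(2) = n*(n + 1)
(3) = 40*m^2 - 13*m*q + q^2
(4) = x^3 + x^2/3 - 8*x/3 + 4/3
(5) = v^3 + 8*v^2 + 15*v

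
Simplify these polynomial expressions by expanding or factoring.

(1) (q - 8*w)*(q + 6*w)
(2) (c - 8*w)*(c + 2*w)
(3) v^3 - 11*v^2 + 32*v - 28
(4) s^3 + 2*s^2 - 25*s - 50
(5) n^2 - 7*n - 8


(1) = q^2 - 2*q*w - 48*w^2
(2) = c^2 - 6*c*w - 16*w^2
(3) = (v - 7)*(v - 2)^2
(4) = (s - 5)*(s + 2)*(s + 5)
(5) = (n - 8)*(n + 1)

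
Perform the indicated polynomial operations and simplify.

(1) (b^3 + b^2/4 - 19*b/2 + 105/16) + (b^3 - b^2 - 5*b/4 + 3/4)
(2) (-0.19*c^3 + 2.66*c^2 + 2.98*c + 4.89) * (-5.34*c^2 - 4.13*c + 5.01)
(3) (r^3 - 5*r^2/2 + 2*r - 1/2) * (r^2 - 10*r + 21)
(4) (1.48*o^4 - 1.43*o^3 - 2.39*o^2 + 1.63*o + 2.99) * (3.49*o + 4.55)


(1) = 2*b^3 - 3*b^2/4 - 43*b/4 + 117/16
(2) = 1.0146*c^5 - 13.4197*c^4 - 27.8509*c^3 - 25.0934*c^2 - 5.2659*c + 24.4989
(3) = r^5 - 25*r^4/2 + 48*r^3 - 73*r^2 + 47*r - 21/2
(4) = 5.1652*o^5 + 1.7433*o^4 - 14.8476*o^3 - 5.1858*o^2 + 17.8516*o + 13.6045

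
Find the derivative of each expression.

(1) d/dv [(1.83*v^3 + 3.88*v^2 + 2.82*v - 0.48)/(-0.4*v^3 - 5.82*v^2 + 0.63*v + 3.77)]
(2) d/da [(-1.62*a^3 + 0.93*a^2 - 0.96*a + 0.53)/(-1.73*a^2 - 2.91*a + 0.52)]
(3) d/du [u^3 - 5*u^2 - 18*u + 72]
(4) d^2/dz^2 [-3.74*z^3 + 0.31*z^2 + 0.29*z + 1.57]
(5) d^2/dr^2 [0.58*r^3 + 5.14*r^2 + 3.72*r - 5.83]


(1) = (-9.0986*v^4 + 4.5618*v^3 + 38.9781*v^2 + 23.668*v + 10.9338)/(0.16*v^6 + 4.656*v^5 + 33.3684*v^4 - 10.3492*v^3 - 43.4859*v^2 + 4.7502*v + 14.2129)
(2) = (2.8026*a^4 + 9.4284*a^3 - 6.8943*a^2 + 2.801*a + 1.0431)/(2.9929*a^4 + 10.0686*a^3 + 6.6689*a^2 - 3.0264*a + 0.2704)
(3) = 3*u^2 - 10*u - 18
(4) = 0.62 - 22.44*z
(5) = 3.48*r + 10.28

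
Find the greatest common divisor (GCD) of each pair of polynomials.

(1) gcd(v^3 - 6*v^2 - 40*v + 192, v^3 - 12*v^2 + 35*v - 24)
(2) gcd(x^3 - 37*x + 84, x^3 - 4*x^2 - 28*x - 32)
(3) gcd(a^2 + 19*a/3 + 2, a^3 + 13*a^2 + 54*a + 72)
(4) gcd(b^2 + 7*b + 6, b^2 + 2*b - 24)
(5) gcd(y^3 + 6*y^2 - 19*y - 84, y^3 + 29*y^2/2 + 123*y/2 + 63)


(1) = v - 8
(2) = 1
(3) = gcd((a + 1/3)*(a + 6), (a + 3)*(a + 4)*(a + 6)) = a + 6
(4) = gcd((b + 1)*(b + 6), (b - 4)*(b + 6)) = b + 6
(5) = gcd((y - 4)*(y + 3)*(y + 7), (y + 3/2)*(y + 6)*(y + 7)) = y + 7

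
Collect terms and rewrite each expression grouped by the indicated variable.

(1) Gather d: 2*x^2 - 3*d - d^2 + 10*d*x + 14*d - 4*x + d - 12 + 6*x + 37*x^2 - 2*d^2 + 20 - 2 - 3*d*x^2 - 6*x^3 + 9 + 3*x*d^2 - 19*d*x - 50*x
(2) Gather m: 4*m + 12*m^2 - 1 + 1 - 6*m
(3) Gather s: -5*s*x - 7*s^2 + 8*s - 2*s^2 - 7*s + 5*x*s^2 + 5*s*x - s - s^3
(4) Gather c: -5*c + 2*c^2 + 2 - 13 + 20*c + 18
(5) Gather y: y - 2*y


(1) = d^2*(3*x - 3) + d*(-3*x^2 - 9*x + 12) - 6*x^3 + 39*x^2 - 48*x + 15
(2) = 12*m^2 - 2*m
(3) = -s^3 + s^2*(5*x - 9)
(4) = 2*c^2 + 15*c + 7
(5) = -y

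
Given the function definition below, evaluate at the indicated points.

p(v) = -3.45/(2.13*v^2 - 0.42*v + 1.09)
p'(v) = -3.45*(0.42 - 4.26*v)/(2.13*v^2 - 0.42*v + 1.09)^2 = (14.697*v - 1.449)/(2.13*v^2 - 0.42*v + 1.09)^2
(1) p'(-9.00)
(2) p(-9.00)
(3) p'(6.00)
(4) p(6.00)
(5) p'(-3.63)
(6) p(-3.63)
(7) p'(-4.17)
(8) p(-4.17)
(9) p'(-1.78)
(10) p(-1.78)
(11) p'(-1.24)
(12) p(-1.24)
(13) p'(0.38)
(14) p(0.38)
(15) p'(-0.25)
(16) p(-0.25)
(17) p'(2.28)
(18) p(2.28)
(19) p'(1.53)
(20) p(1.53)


(1) = -0.00
(2) = -0.02
(3) = 0.02
(4) = -0.05
(5) = -0.06
(6) = -0.11
(7) = -0.04
(8) = -0.09
(9) = -0.37
(10) = -0.40
(11) = -0.82
(12) = -0.71
(13) = 2.70
(14) = -2.79
(15) = -2.90
(16) = -2.60
(17) = 0.26
(18) = -0.31
(19) = 0.71
(20) = -0.63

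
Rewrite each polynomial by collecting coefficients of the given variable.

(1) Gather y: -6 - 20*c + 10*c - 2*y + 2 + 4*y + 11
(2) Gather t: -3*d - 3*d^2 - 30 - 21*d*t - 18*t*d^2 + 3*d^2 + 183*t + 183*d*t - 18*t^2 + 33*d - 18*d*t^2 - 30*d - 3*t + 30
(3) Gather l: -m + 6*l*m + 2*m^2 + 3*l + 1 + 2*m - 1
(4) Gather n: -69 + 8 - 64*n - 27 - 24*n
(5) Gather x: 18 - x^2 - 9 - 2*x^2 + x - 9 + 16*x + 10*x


(1) = -10*c + 2*y + 7
(2) = t^2*(-18*d - 18) + t*(-18*d^2 + 162*d + 180)
(3) = l*(6*m + 3) + 2*m^2 + m
(4) = -88*n - 88
(5) = -3*x^2 + 27*x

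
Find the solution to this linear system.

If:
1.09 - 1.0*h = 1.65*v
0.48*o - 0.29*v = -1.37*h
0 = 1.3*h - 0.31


Then:
h = 0.24
o = -0.37
v = 0.52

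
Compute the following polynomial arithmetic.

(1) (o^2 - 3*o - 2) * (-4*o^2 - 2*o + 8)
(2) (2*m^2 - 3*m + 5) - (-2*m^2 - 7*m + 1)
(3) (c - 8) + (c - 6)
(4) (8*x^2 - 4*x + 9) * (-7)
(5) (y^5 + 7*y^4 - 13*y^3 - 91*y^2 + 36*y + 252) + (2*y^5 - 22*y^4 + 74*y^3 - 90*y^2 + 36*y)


(1) = -4*o^4 + 10*o^3 + 22*o^2 - 20*o - 16
(2) = 4*m^2 + 4*m + 4
(3) = 2*c - 14
(4) = -56*x^2 + 28*x - 63
(5) = 3*y^5 - 15*y^4 + 61*y^3 - 181*y^2 + 72*y + 252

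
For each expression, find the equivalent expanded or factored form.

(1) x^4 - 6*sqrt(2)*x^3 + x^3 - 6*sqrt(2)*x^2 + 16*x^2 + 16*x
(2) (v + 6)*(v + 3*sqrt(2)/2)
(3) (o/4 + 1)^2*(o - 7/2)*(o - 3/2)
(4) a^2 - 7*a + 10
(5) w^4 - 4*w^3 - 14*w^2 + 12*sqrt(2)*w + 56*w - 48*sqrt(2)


(1) = x*(x + 1)*(x - 4*sqrt(2))*(x - 2*sqrt(2))
(2) = v^2 + 3*sqrt(2)*v/2 + 6*v + 9*sqrt(2)
(3) = o^4/16 + 3*o^3/16 - 75*o^2/64 - 19*o/8 + 21/4
(4) = (a - 5)*(a - 2)
(5) = (w - 4)*(w - 2*sqrt(2))*(w - sqrt(2))*(w + 3*sqrt(2))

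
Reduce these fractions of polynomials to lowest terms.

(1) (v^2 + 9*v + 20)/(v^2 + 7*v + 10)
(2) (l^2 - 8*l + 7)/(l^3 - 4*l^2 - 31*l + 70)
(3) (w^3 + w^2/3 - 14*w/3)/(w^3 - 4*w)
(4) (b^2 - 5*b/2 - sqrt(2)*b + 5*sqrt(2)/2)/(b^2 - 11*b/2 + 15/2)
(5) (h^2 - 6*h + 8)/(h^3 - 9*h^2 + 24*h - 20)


(1) = (v + 4)/(v + 2)
(2) = (l - 1)/(l^2 + 3*l - 10)
(3) = (3*w + 7)/(3*w + 6)
(4) = (4*b - 4*sqrt(2))/(4*b - 12)
(5) = (h - 4)/(h^2 - 7*h + 10)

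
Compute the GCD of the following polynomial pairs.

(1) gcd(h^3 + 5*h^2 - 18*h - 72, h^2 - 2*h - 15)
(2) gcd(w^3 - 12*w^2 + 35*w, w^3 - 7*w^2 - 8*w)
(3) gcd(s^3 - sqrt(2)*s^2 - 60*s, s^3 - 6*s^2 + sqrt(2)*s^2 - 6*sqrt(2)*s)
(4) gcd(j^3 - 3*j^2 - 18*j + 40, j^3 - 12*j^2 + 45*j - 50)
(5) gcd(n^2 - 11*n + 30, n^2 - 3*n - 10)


(1) = gcd((h - 4)*(h + 3)*(h + 6), (h - 5)*(h + 3)) = h + 3
(2) = gcd(w*(w - 7)*(w - 5), w*(w - 8)*(w + 1)) = w
(3) = s
(4) = gcd((j - 5)*(j - 2)*(j + 4), (j - 5)^2*(j - 2)) = j^2 - 7*j + 10
(5) = gcd((n - 6)*(n - 5), (n - 5)*(n + 2)) = n - 5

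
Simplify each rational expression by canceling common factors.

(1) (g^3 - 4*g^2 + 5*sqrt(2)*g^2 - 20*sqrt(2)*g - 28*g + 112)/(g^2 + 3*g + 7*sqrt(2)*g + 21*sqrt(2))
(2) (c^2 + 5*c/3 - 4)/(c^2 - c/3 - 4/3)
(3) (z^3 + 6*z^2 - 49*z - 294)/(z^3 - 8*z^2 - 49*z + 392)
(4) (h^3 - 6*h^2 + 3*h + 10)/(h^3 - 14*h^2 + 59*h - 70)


(1) = (g^2 + g*(-4 - 2*sqrt(2)) + 8*sqrt(2))/(g + 3)
(2) = (c + 3)/(c + 1)
(3) = (z + 6)/(z - 8)
(4) = (h + 1)/(h - 7)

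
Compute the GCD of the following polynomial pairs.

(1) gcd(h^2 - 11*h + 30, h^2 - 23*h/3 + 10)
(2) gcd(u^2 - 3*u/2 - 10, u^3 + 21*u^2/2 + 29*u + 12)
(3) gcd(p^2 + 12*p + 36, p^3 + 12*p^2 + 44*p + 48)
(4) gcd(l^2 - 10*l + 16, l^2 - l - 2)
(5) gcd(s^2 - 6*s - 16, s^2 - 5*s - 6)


(1) = h - 6
(2) = 1
(3) = p + 6
(4) = gcd((l - 8)*(l - 2), (l - 2)*(l + 1)) = l - 2
(5) = 1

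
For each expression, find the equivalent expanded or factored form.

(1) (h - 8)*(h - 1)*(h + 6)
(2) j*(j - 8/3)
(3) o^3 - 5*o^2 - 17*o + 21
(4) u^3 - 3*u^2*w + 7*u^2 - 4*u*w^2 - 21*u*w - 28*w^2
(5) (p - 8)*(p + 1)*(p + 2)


(1) = h^3 - 3*h^2 - 46*h + 48
(2) = j^2 - 8*j/3
(3) = (o - 7)*(o - 1)*(o + 3)
(4) = (u + 7)*(u - 4*w)*(u + w)
(5) = p^3 - 5*p^2 - 22*p - 16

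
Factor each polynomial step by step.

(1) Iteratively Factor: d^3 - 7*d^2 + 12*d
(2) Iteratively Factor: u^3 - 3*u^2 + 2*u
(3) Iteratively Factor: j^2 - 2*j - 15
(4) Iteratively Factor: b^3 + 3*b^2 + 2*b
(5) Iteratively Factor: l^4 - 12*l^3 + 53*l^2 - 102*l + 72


(1) = (d)*(d^2 - 7*d + 12) = d*(d - 4)*(d - 3)
(2) = (u)*(u^2 - 3*u + 2) = u*(u - 2)*(u - 1)
(3) = (j - 5)*(j + 3)
(4) = (b + 1)*(b^2 + 2*b) = (b + 1)*(b + 2)*(b)
(5) = (l - 3)*(l^3 - 9*l^2 + 26*l - 24) = (l - 4)*(l - 3)*(l^2 - 5*l + 6) = (l - 4)*(l - 3)^2*(l - 2)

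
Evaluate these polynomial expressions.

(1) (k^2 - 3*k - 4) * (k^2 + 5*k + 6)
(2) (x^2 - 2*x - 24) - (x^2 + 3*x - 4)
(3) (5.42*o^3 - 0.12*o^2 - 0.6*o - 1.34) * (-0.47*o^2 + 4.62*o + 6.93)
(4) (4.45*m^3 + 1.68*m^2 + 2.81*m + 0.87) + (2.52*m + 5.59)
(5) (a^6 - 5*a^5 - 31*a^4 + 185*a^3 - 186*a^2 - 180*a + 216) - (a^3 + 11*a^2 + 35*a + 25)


(1) = k^4 + 2*k^3 - 13*k^2 - 38*k - 24
(2) = -5*x - 20
(3) = -2.5474*o^5 + 25.0968*o^4 + 37.2882*o^3 - 2.9738*o^2 - 10.3488*o - 9.2862
(4) = 4.45*m^3 + 1.68*m^2 + 5.33*m + 6.46
(5) = a^6 - 5*a^5 - 31*a^4 + 184*a^3 - 197*a^2 - 215*a + 191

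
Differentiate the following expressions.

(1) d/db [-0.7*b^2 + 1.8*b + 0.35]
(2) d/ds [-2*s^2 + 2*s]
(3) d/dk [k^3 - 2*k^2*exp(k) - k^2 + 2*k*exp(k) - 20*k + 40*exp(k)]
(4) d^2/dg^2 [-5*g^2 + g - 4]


(1) = 1.8 - 1.4*b
(2) = 2 - 4*s
(3) = -2*k^2*exp(k) + 3*k^2 - 2*k*exp(k) - 2*k + 42*exp(k) - 20
(4) = -10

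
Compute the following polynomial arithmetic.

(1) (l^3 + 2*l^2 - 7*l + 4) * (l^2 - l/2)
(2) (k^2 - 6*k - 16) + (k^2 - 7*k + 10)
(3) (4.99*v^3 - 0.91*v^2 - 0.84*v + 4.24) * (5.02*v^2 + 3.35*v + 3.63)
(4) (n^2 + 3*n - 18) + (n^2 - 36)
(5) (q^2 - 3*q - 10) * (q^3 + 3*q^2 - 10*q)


(1) = l^5 + 3*l^4/2 - 8*l^3 + 15*l^2/2 - 2*l
(2) = 2*k^2 - 13*k - 6
(3) = 25.0498*v^5 + 12.1483*v^4 + 10.8484*v^3 + 15.1675*v^2 + 11.1548*v + 15.3912
(4) = 2*n^2 + 3*n - 54
(5) = q^5 - 29*q^3 + 100*q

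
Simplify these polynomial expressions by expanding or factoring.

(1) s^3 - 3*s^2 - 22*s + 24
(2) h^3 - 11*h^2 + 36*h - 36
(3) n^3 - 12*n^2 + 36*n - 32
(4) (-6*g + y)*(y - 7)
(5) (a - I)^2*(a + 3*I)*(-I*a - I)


(1) = (s - 6)*(s - 1)*(s + 4)
(2) = (h - 6)*(h - 3)*(h - 2)
(3) = (n - 8)*(n - 2)^2
(4) = -6*g*y + 42*g + y^2 - 7*y
(5) = -I*a^4 + a^3 - I*a^3 + a^2 - 5*I*a^2 - 3*a - 5*I*a - 3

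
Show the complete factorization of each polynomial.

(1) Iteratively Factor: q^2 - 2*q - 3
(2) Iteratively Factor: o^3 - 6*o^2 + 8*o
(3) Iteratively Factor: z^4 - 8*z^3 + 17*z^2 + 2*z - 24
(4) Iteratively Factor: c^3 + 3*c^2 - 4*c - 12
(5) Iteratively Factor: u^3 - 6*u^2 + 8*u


(1) = (q + 1)*(q - 3)
(2) = (o - 4)*(o^2 - 2*o) = (o - 4)*(o - 2)*(o)
(3) = (z + 1)*(z^3 - 9*z^2 + 26*z - 24) = (z - 2)*(z + 1)*(z^2 - 7*z + 12) = (z - 4)*(z - 2)*(z + 1)*(z - 3)
(4) = (c - 2)*(c^2 + 5*c + 6) = (c - 2)*(c + 3)*(c + 2)
(5) = (u - 2)*(u^2 - 4*u) = u*(u - 2)*(u - 4)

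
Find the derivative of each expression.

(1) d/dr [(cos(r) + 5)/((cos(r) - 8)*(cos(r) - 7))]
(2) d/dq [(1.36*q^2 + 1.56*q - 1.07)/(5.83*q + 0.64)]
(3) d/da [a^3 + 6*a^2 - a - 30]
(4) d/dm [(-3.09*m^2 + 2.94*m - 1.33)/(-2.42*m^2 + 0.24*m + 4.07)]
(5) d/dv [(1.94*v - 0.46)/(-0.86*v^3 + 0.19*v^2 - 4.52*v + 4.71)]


(1) = (cos(r)^2 + 10*cos(r) - 131)*sin(r)/((cos(r) - 8)^2*(cos(r) - 7)^2)
(2) = (7.9288*q^2 + 1.7408*q + 7.2365)/(33.9889*q^2 + 7.4624*q + 0.4096)
(3) = 3*a^2 + 12*a - 1
(4) = (6.3732*m^2 - 31.5898*m + 12.285)/(5.8564*m^4 - 1.1616*m^3 - 19.6412*m^2 + 1.9536*m + 16.5649)
(5) = (3.3368*v^3 - 1.5554*v^2 + 0.1748*v + 7.0582)/(0.7396*v^6 - 0.3268*v^5 + 7.8105*v^4 - 9.8188*v^3 + 22.2202*v^2 - 42.5784*v + 22.1841)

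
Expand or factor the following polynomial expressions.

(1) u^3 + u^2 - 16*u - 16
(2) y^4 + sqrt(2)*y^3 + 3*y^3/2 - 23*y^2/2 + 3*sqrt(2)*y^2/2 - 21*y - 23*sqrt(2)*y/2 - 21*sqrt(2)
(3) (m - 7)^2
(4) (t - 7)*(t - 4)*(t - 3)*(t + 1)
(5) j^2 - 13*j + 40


(1) = (u - 4)*(u + 1)*(u + 4)
(2) = (y - 7/2)*(y + 2)*(y + 3)*(y + sqrt(2))
(3) = m^2 - 14*m + 49
(4) = t^4 - 13*t^3 + 47*t^2 - 23*t - 84
(5) = (j - 8)*(j - 5)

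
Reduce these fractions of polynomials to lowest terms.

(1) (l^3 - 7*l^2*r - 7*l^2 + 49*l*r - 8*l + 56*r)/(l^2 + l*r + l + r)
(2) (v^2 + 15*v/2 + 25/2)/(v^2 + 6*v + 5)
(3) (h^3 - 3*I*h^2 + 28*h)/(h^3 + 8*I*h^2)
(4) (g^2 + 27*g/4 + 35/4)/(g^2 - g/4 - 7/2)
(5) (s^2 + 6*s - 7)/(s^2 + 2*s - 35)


(1) = (l^2 - 7*l*r - 8*l + 56*r)/(l + r)
(2) = (2*v + 5)/(2*v + 2)
(3) = (h^2 - 3*I*h + 28)/(h^2 + 8*I*h)
(4) = (g + 5)/(g - 2)
(5) = (s - 1)/(s - 5)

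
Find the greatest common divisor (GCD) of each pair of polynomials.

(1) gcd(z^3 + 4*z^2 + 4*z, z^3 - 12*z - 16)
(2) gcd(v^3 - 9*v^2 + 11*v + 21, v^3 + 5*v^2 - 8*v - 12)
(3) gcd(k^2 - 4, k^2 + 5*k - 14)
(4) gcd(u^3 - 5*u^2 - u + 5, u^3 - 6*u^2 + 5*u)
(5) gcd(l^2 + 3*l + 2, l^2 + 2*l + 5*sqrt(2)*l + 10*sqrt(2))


(1) = gcd(z*(z + 2)^2, (z - 4)*(z + 2)^2) = z^2 + 4*z + 4
(2) = v + 1
(3) = k - 2
(4) = gcd((u - 5)*(u - 1)*(u + 1), u*(u - 5)*(u - 1)) = u^2 - 6*u + 5
(5) = gcd((l + 1)*(l + 2), (l + 2)*(l + 5*sqrt(2))) = l + 2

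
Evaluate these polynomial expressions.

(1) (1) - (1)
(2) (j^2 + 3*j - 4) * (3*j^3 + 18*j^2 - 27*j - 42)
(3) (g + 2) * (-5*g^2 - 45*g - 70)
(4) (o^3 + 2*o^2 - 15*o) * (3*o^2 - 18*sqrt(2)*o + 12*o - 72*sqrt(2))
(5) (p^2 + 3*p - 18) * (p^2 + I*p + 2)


(1) = 0
(2) = 3*j^5 + 27*j^4 + 15*j^3 - 195*j^2 - 18*j + 168
(3) = -5*g^3 - 55*g^2 - 160*g - 140
(4) = 3*o^5 - 18*sqrt(2)*o^4 + 18*o^4 - 108*sqrt(2)*o^3 - 21*o^3 - 180*o^2 + 126*sqrt(2)*o^2 + 1080*sqrt(2)*o
(5) = p^4 + 3*p^3 + I*p^3 - 16*p^2 + 3*I*p^2 + 6*p - 18*I*p - 36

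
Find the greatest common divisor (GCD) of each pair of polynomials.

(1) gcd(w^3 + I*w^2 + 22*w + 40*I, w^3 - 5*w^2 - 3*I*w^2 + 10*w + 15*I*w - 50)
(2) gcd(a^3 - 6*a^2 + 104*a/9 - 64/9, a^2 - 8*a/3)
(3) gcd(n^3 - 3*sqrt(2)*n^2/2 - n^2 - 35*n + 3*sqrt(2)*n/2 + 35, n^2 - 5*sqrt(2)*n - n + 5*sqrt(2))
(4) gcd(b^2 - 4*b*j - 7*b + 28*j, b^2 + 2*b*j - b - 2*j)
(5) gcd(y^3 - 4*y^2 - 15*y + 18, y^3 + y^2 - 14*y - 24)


(1) = w^2 - 3*I*w + 10
(2) = gcd((a - 8/3)*(a - 2)*(a - 4/3), a*(a - 8/3)) = a - 8/3
(3) = gcd((n - 1)*(n - 5*sqrt(2))*(n + 7*sqrt(2)/2), (n - 1)*(n - 5*sqrt(2))) = n^2 + n*(-5*sqrt(2) - 1) + 5*sqrt(2)
(4) = 1
(5) = gcd((y - 6)*(y - 1)*(y + 3), (y - 4)*(y + 2)*(y + 3)) = y + 3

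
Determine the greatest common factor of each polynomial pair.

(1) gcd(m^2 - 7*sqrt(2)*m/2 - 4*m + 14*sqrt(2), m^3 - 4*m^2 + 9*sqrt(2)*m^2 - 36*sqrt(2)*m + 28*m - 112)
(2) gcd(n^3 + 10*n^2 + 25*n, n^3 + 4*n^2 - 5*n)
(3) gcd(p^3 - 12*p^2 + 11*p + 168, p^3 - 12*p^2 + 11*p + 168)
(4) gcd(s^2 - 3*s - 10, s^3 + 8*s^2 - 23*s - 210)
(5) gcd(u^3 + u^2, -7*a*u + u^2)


(1) = m - 4
(2) = gcd(n*(n + 5)^2, n*(n - 1)*(n + 5)) = n^2 + 5*n
(3) = p^3 - 12*p^2 + 11*p + 168
(4) = s - 5
(5) = gcd(u^2*(u + 1), u*(-7*a + u)) = u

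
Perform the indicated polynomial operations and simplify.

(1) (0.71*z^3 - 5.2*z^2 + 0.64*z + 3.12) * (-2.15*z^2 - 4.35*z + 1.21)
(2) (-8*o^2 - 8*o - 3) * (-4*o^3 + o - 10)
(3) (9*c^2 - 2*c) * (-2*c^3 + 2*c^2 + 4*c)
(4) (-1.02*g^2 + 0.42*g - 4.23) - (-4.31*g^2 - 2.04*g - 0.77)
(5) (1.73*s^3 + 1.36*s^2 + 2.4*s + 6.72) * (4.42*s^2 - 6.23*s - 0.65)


(1) = -1.5265*z^5 + 8.0915*z^4 + 22.1031*z^3 - 15.784*z^2 - 12.7976*z + 3.7752
(2) = 32*o^5 + 32*o^4 + 4*o^3 + 72*o^2 + 77*o + 30
(3) = -18*c^5 + 22*c^4 + 32*c^3 - 8*c^2
(4) = 3.29*g^2 + 2.46*g - 3.46
(5) = 7.6466*s^5 - 4.7667*s^4 + 1.0107*s^3 + 13.8664*s^2 - 43.4256*s - 4.368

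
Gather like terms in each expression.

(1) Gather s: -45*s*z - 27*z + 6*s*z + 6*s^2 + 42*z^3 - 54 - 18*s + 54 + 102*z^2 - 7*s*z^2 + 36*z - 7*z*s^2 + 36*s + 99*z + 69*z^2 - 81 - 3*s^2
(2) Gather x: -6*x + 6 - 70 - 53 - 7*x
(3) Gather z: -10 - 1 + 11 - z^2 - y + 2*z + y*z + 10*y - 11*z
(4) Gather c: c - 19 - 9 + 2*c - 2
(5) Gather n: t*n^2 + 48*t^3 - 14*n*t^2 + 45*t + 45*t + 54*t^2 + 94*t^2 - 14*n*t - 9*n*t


(1) = s^2*(3 - 7*z) + s*(-7*z^2 - 39*z + 18) + 42*z^3 + 171*z^2 + 108*z - 81
(2) = -13*x - 117
(3) = 9*y - z^2 + z*(y - 9)
(4) = 3*c - 30
(5) = n^2*t + n*(-14*t^2 - 23*t) + 48*t^3 + 148*t^2 + 90*t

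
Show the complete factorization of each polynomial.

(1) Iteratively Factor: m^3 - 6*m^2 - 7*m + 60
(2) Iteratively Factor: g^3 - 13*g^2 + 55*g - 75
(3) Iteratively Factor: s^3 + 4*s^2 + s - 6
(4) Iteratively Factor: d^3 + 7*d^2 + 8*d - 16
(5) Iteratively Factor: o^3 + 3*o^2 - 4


(1) = (m - 5)*(m^2 - m - 12) = (m - 5)*(m + 3)*(m - 4)
(2) = (g - 5)*(g^2 - 8*g + 15) = (g - 5)^2*(g - 3)
(3) = (s + 2)*(s^2 + 2*s - 3) = (s - 1)*(s + 2)*(s + 3)
(4) = (d + 4)*(d^2 + 3*d - 4) = (d - 1)*(d + 4)*(d + 4)
(5) = (o + 2)*(o^2 + o - 2) = (o + 2)^2*(o - 1)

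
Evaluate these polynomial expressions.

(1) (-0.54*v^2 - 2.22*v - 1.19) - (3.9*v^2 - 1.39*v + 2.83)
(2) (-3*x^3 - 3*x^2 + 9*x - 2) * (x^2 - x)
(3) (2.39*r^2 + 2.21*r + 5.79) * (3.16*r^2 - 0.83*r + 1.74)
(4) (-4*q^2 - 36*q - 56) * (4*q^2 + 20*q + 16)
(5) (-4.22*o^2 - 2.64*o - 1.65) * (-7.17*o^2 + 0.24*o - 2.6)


(1) = -4.44*v^2 - 0.83*v - 4.02
(2) = -3*x^5 + 12*x^3 - 11*x^2 + 2*x
(3) = 7.5524*r^4 + 4.9999*r^3 + 20.6207*r^2 - 0.9603*r + 10.0746
(4) = -16*q^4 - 224*q^3 - 1008*q^2 - 1696*q - 896
(5) = 30.2574*o^4 + 17.916*o^3 + 22.1689*o^2 + 6.468*o + 4.29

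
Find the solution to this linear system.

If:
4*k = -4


Then:
k = -1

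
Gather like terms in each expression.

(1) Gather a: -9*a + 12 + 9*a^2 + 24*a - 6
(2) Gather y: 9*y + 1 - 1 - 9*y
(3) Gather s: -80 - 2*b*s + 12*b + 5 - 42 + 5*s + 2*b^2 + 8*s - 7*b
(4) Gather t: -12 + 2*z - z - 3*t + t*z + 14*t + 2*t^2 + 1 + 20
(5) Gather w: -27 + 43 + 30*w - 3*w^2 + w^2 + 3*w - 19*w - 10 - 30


(1) = 9*a^2 + 15*a + 6
(2) = 0
(3) = 2*b^2 + 5*b + s*(13 - 2*b) - 117
(4) = 2*t^2 + t*(z + 11) + z + 9
(5) = -2*w^2 + 14*w - 24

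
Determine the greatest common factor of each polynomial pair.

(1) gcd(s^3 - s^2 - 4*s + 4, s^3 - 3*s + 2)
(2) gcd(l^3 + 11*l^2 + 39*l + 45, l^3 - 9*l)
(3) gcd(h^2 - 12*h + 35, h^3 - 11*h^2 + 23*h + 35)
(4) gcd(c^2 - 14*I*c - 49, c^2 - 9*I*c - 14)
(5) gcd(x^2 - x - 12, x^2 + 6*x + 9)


(1) = s^2 + s - 2
(2) = gcd((l + 3)^2*(l + 5), l*(l - 3)*(l + 3)) = l + 3
(3) = h^2 - 12*h + 35
(4) = c - 7*I
(5) = x + 3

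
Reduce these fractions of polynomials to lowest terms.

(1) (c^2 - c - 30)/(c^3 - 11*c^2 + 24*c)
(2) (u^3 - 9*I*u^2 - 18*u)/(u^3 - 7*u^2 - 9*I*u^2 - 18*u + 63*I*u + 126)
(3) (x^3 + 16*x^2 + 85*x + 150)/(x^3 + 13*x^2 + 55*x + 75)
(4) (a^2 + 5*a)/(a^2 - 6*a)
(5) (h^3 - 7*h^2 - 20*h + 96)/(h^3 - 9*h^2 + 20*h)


(1) = (c^2 - c - 30)/(c^3 - 11*c^2 + 24*c)
(2) = u/(u - 7)
(3) = (x + 6)/(x + 3)
(4) = (a + 5)/(a - 6)
(5) = (h^3 - 7*h^2 - 20*h + 96)/(h^3 - 9*h^2 + 20*h)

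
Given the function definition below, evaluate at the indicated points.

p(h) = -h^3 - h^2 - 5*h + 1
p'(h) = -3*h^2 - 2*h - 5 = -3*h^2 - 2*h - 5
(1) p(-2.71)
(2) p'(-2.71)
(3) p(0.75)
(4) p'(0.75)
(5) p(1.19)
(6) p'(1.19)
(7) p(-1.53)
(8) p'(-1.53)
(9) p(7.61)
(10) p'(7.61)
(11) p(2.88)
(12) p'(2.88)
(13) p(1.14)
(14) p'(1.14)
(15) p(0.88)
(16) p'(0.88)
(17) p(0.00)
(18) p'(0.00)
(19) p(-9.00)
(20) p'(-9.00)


(1) = 27.11
(2) = -21.61
(3) = -3.73
(4) = -8.19
(5) = -8.05
(6) = -11.63
(7) = 9.89
(8) = -8.96
(9) = -535.67
(10) = -193.96
(11) = -45.58
(12) = -35.64
(13) = -7.48
(14) = -11.18
(15) = -4.86
(16) = -9.08
(17) = 1.00
(18) = -5.00
(19) = 694.00
(20) = -230.00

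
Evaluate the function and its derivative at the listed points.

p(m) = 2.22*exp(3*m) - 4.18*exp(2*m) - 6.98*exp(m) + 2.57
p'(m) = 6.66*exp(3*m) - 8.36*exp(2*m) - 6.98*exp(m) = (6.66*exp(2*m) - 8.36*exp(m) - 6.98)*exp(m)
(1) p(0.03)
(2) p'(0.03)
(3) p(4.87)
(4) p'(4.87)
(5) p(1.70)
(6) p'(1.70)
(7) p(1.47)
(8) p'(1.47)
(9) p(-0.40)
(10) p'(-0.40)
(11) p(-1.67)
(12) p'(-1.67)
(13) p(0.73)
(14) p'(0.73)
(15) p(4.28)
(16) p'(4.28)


(1) = -6.63
(2) = -8.78
(3) = 4841651.45
(4) = 14597757.12
(5) = 203.24
(6) = 803.68
(7) = 75.78
(8) = 359.42
(9) = -3.32
(10) = -6.43
(11) = 1.12
(12) = -1.57
(13) = -10.08
(14) = 9.03
(15) = 814623.85
(16) = 2466686.42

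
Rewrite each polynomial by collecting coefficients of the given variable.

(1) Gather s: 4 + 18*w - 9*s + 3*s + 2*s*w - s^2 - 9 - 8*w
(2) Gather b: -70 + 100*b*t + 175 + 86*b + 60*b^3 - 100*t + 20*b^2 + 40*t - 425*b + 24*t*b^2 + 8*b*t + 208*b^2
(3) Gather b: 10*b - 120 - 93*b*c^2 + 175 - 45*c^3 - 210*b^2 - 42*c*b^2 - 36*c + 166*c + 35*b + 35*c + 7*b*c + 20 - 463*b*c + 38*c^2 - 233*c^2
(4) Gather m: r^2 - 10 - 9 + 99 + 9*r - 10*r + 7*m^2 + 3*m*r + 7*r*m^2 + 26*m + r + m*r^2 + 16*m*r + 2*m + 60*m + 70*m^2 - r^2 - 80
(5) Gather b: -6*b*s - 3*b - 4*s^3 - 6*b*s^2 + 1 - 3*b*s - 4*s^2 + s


(1) = -s^2 + s*(2*w - 6) + 10*w - 5
(2) = 60*b^3 + b^2*(24*t + 228) + b*(108*t - 339) - 60*t + 105
(3) = b^2*(-42*c - 210) + b*(-93*c^2 - 456*c + 45) - 45*c^3 - 195*c^2 + 165*c + 75
(4) = m^2*(7*r + 77) + m*(r^2 + 19*r + 88)
(5) = b*(-6*s^2 - 9*s - 3) - 4*s^3 - 4*s^2 + s + 1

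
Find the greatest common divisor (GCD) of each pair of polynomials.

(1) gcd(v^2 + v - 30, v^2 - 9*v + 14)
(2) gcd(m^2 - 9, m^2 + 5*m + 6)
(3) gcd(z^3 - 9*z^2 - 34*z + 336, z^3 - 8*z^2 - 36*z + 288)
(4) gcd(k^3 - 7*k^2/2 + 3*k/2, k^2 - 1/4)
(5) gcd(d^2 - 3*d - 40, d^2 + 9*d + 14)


(1) = gcd((v - 5)*(v + 6), (v - 7)*(v - 2)) = 1
(2) = m + 3
(3) = gcd((z - 8)*(z - 7)*(z + 6), (z - 8)*(z - 6)*(z + 6)) = z^2 - 2*z - 48
(4) = k - 1/2
(5) = 1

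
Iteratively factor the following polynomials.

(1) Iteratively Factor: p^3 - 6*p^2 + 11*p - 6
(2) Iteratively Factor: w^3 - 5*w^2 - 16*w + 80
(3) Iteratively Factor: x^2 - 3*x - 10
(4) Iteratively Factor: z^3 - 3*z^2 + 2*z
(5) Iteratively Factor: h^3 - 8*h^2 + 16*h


(1) = (p - 3)*(p^2 - 3*p + 2) = (p - 3)*(p - 2)*(p - 1)
(2) = (w - 5)*(w^2 - 16) = (w - 5)*(w + 4)*(w - 4)
(3) = (x + 2)*(x - 5)
(4) = (z - 2)*(z^2 - z) = (z - 2)*(z - 1)*(z)
(5) = (h - 4)*(h^2 - 4*h) = (h - 4)^2*(h)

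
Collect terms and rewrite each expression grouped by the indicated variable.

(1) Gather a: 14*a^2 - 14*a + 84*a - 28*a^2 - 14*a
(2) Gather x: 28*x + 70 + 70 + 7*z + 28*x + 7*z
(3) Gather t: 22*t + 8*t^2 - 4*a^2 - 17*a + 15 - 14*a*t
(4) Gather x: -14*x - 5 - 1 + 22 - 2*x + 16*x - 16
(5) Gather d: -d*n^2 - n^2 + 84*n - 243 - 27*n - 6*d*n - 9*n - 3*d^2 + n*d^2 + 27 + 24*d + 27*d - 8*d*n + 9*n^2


(1) = -14*a^2 + 56*a
(2) = 56*x + 14*z + 140
(3) = -4*a^2 - 17*a + 8*t^2 + t*(22 - 14*a) + 15
(4) = 0
(5) = d^2*(n - 3) + d*(-n^2 - 14*n + 51) + 8*n^2 + 48*n - 216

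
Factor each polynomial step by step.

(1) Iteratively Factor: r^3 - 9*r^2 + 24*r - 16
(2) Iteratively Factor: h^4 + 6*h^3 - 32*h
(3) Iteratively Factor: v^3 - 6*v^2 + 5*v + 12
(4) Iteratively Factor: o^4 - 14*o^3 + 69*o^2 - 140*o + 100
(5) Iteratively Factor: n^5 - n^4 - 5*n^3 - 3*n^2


(1) = (r - 4)*(r^2 - 5*r + 4) = (r - 4)^2*(r - 1)
(2) = (h + 4)*(h^3 + 2*h^2 - 8*h) = h*(h + 4)*(h^2 + 2*h - 8) = h*(h - 2)*(h + 4)*(h + 4)
(3) = (v - 4)*(v^2 - 2*v - 3) = (v - 4)*(v + 1)*(v - 3)
(4) = (o - 2)*(o^3 - 12*o^2 + 45*o - 50) = (o - 5)*(o - 2)*(o^2 - 7*o + 10) = (o - 5)^2*(o - 2)*(o - 2)
(5) = (n + 1)*(n^4 - 2*n^3 - 3*n^2) = n*(n + 1)*(n^3 - 2*n^2 - 3*n) = n^2*(n + 1)*(n^2 - 2*n - 3) = n^2*(n - 3)*(n + 1)*(n + 1)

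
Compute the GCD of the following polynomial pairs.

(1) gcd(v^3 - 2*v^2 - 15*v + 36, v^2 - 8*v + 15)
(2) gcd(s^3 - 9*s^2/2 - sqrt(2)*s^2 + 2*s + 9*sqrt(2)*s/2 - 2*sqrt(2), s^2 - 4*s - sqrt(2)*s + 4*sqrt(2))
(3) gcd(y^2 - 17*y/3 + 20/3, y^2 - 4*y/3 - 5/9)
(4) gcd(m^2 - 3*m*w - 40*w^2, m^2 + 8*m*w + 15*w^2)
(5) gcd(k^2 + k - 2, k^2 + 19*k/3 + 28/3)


(1) = v - 3
(2) = gcd((s - 4)*(s - 1/2)*(s - sqrt(2)), (s - 4)*(s - sqrt(2))) = s^2 + s*(-4 - sqrt(2)) + 4*sqrt(2)
(3) = gcd((y - 4)*(y - 5/3), (y - 5/3)*(y + 1/3)) = y - 5/3
(4) = gcd((m - 8*w)*(m + 5*w), (m + 3*w)*(m + 5*w)) = m + 5*w
(5) = 1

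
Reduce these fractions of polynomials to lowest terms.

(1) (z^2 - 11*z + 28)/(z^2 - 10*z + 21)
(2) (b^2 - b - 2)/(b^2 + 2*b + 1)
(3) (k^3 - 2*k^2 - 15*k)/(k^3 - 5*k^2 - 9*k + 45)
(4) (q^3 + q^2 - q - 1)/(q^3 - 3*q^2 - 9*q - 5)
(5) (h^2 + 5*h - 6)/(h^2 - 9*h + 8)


(1) = (z - 4)/(z - 3)
(2) = (b - 2)/(b + 1)
(3) = k/(k - 3)
(4) = (q - 1)/(q - 5)
(5) = (h + 6)/(h - 8)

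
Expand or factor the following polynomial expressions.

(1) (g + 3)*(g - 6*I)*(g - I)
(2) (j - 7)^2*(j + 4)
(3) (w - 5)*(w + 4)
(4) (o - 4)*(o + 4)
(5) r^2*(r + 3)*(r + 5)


(1) = g^3 + 3*g^2 - 7*I*g^2 - 6*g - 21*I*g - 18
(2) = j^3 - 10*j^2 - 7*j + 196
(3) = w^2 - w - 20
(4) = o^2 - 16
(5) = r^4 + 8*r^3 + 15*r^2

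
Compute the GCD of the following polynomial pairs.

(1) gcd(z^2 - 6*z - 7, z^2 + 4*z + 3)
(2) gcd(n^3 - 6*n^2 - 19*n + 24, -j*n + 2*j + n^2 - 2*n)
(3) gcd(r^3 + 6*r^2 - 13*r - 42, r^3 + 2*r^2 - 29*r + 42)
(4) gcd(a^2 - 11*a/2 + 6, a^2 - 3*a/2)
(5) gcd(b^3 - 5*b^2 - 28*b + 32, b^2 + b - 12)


(1) = z + 1
(2) = gcd((n - 8)*(n - 1)*(n + 3), (-j + n)*(n - 2)) = 1
(3) = r^2 + 4*r - 21
(4) = a - 3/2
(5) = gcd((b - 8)*(b - 1)*(b + 4), (b - 3)*(b + 4)) = b + 4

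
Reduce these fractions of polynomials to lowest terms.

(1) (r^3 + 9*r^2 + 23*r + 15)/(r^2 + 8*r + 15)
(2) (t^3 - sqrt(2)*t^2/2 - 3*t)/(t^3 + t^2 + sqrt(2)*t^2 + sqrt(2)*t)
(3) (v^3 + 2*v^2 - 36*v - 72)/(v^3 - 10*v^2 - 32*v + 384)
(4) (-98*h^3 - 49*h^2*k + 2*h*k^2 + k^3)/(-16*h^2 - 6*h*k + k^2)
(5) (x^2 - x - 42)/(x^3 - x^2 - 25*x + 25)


(1) = r + 1
(2) = (2*t - 3*sqrt(2))/(2*t + 2)
(3) = (v^2 - 4*v - 12)/(v^2 - 16*v + 64)
(4) = (49*h^2 - k^2)/(8*h - k)
(5) = (x^2 - x - 42)/(x^3 - x^2 - 25*x + 25)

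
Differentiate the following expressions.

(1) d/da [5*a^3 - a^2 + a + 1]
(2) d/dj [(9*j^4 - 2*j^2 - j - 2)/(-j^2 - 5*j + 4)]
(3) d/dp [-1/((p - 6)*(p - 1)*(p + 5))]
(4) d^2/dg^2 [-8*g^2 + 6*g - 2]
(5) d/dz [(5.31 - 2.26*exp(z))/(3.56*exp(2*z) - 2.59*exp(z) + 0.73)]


(1) = 15*a^2 - 2*a + 1
(2) = (-18*j^5 - 135*j^4 + 144*j^3 + 9*j^2 - 20*j - 14)/(j^4 + 10*j^3 + 17*j^2 - 40*j + 16)
(3) = ((p - 6)*(p - 1) + (p - 6)*(p + 5) + (p - 1)*(p + 5))/((p - 6)^2*(p - 1)^2*(p + 5)^2)
(4) = -16
(5) = (8.0456*exp(2*z) - 37.8072*exp(z) + 12.1031)*exp(z)/(12.6736*exp(4*z) - 18.4408*exp(3*z) + 11.9057*exp(2*z) - 3.7814*exp(z) + 0.5329)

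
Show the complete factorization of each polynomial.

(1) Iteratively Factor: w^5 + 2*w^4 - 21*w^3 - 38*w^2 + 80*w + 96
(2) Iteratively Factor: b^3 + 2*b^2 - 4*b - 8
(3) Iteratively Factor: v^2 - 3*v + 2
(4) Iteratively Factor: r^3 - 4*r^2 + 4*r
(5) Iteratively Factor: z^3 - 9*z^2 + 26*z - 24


(1) = (w + 1)*(w^4 + w^3 - 22*w^2 - 16*w + 96) = (w - 2)*(w + 1)*(w^3 + 3*w^2 - 16*w - 48) = (w - 2)*(w + 1)*(w + 3)*(w^2 - 16) = (w - 4)*(w - 2)*(w + 1)*(w + 3)*(w + 4)
(2) = (b - 2)*(b^2 + 4*b + 4) = (b - 2)*(b + 2)*(b + 2)
(3) = (v - 2)*(v - 1)
(4) = (r - 2)*(r^2 - 2*r) = (r - 2)^2*(r)
(5) = (z - 2)*(z^2 - 7*z + 12) = (z - 3)*(z - 2)*(z - 4)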